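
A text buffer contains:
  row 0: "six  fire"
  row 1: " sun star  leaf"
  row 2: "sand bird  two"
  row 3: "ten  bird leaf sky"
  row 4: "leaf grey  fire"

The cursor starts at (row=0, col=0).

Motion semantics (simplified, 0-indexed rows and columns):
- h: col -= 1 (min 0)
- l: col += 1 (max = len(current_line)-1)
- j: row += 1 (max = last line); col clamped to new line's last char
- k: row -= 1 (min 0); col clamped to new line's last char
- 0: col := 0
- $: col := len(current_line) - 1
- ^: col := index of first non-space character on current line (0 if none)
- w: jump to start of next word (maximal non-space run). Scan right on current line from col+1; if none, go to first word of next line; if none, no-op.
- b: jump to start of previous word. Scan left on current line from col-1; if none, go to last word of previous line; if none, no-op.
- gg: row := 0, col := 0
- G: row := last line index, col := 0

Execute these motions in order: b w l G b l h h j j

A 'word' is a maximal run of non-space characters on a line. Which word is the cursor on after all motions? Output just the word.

Answer: fire

Derivation:
After 1 (b): row=0 col=0 char='s'
After 2 (w): row=0 col=5 char='f'
After 3 (l): row=0 col=6 char='i'
After 4 (G): row=4 col=0 char='l'
After 5 (b): row=3 col=15 char='s'
After 6 (l): row=3 col=16 char='k'
After 7 (h): row=3 col=15 char='s'
After 8 (h): row=3 col=14 char='_'
After 9 (j): row=4 col=14 char='e'
After 10 (j): row=4 col=14 char='e'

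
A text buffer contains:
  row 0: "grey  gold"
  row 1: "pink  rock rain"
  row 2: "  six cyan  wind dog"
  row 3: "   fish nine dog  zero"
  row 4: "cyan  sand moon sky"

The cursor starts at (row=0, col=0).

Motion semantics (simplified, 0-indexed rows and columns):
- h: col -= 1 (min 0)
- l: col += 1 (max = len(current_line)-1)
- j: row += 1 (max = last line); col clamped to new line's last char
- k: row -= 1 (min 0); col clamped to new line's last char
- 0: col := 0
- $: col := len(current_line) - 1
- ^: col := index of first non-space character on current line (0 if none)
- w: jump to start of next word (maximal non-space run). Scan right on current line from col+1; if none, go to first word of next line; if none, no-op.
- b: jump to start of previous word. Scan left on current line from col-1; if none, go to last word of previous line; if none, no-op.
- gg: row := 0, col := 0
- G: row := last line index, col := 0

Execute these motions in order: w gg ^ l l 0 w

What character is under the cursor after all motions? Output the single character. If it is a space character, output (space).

After 1 (w): row=0 col=6 char='g'
After 2 (gg): row=0 col=0 char='g'
After 3 (^): row=0 col=0 char='g'
After 4 (l): row=0 col=1 char='r'
After 5 (l): row=0 col=2 char='e'
After 6 (0): row=0 col=0 char='g'
After 7 (w): row=0 col=6 char='g'

Answer: g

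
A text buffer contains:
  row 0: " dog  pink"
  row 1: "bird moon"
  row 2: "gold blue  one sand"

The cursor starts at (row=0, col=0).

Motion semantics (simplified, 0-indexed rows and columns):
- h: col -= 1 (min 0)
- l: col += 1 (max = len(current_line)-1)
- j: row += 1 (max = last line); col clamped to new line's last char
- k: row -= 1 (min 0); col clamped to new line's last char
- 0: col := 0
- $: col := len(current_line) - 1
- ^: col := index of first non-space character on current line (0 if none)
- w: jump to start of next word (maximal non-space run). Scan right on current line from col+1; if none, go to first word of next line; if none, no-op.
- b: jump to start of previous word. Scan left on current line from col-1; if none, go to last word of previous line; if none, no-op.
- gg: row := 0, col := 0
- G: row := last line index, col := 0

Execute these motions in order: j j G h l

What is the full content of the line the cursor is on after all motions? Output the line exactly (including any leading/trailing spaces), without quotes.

After 1 (j): row=1 col=0 char='b'
After 2 (j): row=2 col=0 char='g'
After 3 (G): row=2 col=0 char='g'
After 4 (h): row=2 col=0 char='g'
After 5 (l): row=2 col=1 char='o'

Answer: gold blue  one sand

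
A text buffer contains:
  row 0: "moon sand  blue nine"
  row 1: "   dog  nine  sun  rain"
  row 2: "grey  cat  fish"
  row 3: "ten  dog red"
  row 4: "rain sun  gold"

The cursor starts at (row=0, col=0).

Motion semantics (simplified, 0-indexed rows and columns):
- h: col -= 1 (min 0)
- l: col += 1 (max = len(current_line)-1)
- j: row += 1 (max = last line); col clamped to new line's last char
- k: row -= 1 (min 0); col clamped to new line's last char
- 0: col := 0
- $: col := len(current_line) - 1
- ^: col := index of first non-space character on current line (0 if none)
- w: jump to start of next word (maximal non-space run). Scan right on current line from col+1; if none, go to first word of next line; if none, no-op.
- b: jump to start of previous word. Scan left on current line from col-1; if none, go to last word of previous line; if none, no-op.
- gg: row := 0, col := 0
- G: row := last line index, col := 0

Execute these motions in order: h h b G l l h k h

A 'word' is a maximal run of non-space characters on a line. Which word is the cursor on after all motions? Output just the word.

After 1 (h): row=0 col=0 char='m'
After 2 (h): row=0 col=0 char='m'
After 3 (b): row=0 col=0 char='m'
After 4 (G): row=4 col=0 char='r'
After 5 (l): row=4 col=1 char='a'
After 6 (l): row=4 col=2 char='i'
After 7 (h): row=4 col=1 char='a'
After 8 (k): row=3 col=1 char='e'
After 9 (h): row=3 col=0 char='t'

Answer: ten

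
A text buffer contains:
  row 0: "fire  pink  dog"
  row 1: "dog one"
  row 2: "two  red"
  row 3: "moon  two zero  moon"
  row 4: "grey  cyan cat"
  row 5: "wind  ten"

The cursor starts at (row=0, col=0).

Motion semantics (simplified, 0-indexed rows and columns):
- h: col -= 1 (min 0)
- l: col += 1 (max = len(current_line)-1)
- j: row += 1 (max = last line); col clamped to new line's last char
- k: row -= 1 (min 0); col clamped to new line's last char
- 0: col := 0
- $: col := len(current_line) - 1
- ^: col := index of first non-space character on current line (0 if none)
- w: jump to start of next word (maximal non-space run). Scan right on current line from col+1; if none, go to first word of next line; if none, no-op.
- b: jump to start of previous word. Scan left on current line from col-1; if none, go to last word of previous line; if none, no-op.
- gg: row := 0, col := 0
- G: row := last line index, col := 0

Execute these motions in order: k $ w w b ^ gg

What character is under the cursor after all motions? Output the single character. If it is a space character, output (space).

After 1 (k): row=0 col=0 char='f'
After 2 ($): row=0 col=14 char='g'
After 3 (w): row=1 col=0 char='d'
After 4 (w): row=1 col=4 char='o'
After 5 (b): row=1 col=0 char='d'
After 6 (^): row=1 col=0 char='d'
After 7 (gg): row=0 col=0 char='f'

Answer: f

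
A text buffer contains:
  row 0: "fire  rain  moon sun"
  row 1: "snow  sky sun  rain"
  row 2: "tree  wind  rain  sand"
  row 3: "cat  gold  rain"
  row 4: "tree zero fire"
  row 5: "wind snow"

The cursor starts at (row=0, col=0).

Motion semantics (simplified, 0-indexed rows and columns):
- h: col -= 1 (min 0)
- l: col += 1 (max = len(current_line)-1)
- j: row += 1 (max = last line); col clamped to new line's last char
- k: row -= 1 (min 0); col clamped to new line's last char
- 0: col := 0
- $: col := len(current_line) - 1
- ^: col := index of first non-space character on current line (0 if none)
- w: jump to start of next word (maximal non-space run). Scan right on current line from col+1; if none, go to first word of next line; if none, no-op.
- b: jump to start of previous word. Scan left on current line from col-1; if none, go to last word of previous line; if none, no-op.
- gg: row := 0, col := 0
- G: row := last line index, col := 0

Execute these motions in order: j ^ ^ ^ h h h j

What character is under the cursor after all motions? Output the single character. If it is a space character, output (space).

Answer: t

Derivation:
After 1 (j): row=1 col=0 char='s'
After 2 (^): row=1 col=0 char='s'
After 3 (^): row=1 col=0 char='s'
After 4 (^): row=1 col=0 char='s'
After 5 (h): row=1 col=0 char='s'
After 6 (h): row=1 col=0 char='s'
After 7 (h): row=1 col=0 char='s'
After 8 (j): row=2 col=0 char='t'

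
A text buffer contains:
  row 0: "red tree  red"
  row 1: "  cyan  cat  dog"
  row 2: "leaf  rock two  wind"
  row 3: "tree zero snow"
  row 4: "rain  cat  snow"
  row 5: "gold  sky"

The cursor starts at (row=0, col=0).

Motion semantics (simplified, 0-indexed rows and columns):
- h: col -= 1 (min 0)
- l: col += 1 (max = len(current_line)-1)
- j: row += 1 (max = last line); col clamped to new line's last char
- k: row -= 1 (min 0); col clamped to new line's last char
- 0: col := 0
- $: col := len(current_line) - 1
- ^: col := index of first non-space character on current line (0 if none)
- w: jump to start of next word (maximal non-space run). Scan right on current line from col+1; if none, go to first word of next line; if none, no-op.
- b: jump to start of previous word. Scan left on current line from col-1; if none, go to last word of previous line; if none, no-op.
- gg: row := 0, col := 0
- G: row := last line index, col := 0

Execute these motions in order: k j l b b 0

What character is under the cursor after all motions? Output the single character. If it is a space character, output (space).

Answer: r

Derivation:
After 1 (k): row=0 col=0 char='r'
After 2 (j): row=1 col=0 char='_'
After 3 (l): row=1 col=1 char='_'
After 4 (b): row=0 col=10 char='r'
After 5 (b): row=0 col=4 char='t'
After 6 (0): row=0 col=0 char='r'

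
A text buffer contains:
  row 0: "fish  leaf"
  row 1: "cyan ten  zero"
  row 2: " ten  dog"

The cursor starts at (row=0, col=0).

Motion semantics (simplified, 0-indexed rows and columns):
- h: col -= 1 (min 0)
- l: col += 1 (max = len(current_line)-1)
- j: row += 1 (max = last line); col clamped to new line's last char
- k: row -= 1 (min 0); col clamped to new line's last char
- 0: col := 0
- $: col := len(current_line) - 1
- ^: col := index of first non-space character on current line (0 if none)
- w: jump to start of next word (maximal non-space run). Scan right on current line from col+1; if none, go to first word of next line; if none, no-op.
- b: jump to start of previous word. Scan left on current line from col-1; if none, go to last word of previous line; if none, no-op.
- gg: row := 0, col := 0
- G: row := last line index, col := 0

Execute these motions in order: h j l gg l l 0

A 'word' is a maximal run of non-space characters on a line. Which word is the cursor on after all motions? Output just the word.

After 1 (h): row=0 col=0 char='f'
After 2 (j): row=1 col=0 char='c'
After 3 (l): row=1 col=1 char='y'
After 4 (gg): row=0 col=0 char='f'
After 5 (l): row=0 col=1 char='i'
After 6 (l): row=0 col=2 char='s'
After 7 (0): row=0 col=0 char='f'

Answer: fish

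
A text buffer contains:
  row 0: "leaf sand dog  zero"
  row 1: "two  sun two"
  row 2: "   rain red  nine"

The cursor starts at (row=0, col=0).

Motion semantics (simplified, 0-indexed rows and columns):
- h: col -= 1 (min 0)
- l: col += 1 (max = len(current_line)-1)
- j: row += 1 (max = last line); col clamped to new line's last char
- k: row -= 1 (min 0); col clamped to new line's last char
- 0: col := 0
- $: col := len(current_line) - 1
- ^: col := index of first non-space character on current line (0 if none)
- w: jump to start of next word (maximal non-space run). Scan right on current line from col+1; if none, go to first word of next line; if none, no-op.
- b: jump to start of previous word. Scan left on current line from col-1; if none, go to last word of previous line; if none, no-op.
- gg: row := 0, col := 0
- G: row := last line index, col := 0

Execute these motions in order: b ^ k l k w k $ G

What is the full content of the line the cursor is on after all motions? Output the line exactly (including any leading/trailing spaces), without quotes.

After 1 (b): row=0 col=0 char='l'
After 2 (^): row=0 col=0 char='l'
After 3 (k): row=0 col=0 char='l'
After 4 (l): row=0 col=1 char='e'
After 5 (k): row=0 col=1 char='e'
After 6 (w): row=0 col=5 char='s'
After 7 (k): row=0 col=5 char='s'
After 8 ($): row=0 col=18 char='o'
After 9 (G): row=2 col=0 char='_'

Answer:    rain red  nine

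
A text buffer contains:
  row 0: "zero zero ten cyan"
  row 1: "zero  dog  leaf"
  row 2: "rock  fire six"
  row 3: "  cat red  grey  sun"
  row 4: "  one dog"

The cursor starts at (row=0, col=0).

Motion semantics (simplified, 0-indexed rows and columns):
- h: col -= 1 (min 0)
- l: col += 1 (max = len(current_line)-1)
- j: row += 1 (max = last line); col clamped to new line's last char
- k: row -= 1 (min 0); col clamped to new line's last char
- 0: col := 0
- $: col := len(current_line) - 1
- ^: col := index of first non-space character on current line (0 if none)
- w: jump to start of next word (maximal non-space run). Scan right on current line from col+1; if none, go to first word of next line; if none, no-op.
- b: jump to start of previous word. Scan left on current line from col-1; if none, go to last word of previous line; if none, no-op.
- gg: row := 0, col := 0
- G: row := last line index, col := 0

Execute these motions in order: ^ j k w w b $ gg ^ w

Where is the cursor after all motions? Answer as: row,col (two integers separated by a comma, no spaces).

After 1 (^): row=0 col=0 char='z'
After 2 (j): row=1 col=0 char='z'
After 3 (k): row=0 col=0 char='z'
After 4 (w): row=0 col=5 char='z'
After 5 (w): row=0 col=10 char='t'
After 6 (b): row=0 col=5 char='z'
After 7 ($): row=0 col=17 char='n'
After 8 (gg): row=0 col=0 char='z'
After 9 (^): row=0 col=0 char='z'
After 10 (w): row=0 col=5 char='z'

Answer: 0,5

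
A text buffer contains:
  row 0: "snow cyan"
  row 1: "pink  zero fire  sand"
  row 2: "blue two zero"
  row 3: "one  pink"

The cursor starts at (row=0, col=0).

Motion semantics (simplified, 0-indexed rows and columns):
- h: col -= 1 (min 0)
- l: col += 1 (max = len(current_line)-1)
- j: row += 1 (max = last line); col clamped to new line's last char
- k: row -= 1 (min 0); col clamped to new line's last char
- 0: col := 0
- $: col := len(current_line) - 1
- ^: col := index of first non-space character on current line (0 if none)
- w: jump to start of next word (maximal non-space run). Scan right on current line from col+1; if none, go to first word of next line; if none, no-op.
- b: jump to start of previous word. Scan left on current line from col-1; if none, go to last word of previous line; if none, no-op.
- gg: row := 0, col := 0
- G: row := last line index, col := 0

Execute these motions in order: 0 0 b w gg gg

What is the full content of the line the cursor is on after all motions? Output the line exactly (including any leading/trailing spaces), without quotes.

Answer: snow cyan

Derivation:
After 1 (0): row=0 col=0 char='s'
After 2 (0): row=0 col=0 char='s'
After 3 (b): row=0 col=0 char='s'
After 4 (w): row=0 col=5 char='c'
After 5 (gg): row=0 col=0 char='s'
After 6 (gg): row=0 col=0 char='s'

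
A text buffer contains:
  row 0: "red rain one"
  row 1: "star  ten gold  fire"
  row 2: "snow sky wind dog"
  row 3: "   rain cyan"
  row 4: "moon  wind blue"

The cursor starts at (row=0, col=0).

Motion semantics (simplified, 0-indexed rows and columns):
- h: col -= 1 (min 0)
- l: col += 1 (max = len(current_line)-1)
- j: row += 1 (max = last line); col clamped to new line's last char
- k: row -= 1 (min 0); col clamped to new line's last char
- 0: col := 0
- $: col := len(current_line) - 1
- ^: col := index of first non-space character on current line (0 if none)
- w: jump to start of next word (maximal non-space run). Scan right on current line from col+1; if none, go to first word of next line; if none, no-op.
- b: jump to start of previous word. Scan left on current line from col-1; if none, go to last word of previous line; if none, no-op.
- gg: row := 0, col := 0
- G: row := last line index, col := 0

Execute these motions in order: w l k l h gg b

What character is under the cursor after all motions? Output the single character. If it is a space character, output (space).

Answer: r

Derivation:
After 1 (w): row=0 col=4 char='r'
After 2 (l): row=0 col=5 char='a'
After 3 (k): row=0 col=5 char='a'
After 4 (l): row=0 col=6 char='i'
After 5 (h): row=0 col=5 char='a'
After 6 (gg): row=0 col=0 char='r'
After 7 (b): row=0 col=0 char='r'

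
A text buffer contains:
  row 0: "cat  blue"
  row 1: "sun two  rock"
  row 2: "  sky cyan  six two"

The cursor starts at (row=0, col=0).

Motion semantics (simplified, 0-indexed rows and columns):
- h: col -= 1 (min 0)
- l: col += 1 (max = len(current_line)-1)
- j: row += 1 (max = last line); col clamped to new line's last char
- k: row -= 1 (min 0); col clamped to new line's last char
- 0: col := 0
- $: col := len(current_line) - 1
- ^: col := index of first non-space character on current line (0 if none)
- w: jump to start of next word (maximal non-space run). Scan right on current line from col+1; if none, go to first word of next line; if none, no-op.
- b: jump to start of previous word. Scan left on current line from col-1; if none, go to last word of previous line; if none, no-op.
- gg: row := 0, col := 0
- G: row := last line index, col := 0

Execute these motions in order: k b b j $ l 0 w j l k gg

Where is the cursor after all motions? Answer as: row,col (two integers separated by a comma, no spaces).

After 1 (k): row=0 col=0 char='c'
After 2 (b): row=0 col=0 char='c'
After 3 (b): row=0 col=0 char='c'
After 4 (j): row=1 col=0 char='s'
After 5 ($): row=1 col=12 char='k'
After 6 (l): row=1 col=12 char='k'
After 7 (0): row=1 col=0 char='s'
After 8 (w): row=1 col=4 char='t'
After 9 (j): row=2 col=4 char='y'
After 10 (l): row=2 col=5 char='_'
After 11 (k): row=1 col=5 char='w'
After 12 (gg): row=0 col=0 char='c'

Answer: 0,0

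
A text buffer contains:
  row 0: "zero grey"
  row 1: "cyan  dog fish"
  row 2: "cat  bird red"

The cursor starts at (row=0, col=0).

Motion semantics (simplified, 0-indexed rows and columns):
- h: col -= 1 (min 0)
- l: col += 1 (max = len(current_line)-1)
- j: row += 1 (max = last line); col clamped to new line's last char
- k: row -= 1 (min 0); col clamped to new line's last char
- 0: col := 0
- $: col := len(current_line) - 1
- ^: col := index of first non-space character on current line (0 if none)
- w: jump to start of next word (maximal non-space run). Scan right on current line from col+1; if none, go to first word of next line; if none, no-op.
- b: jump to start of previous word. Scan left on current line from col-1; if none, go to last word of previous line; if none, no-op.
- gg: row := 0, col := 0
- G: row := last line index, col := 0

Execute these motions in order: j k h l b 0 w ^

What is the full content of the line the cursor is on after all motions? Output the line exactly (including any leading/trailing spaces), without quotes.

Answer: zero grey

Derivation:
After 1 (j): row=1 col=0 char='c'
After 2 (k): row=0 col=0 char='z'
After 3 (h): row=0 col=0 char='z'
After 4 (l): row=0 col=1 char='e'
After 5 (b): row=0 col=0 char='z'
After 6 (0): row=0 col=0 char='z'
After 7 (w): row=0 col=5 char='g'
After 8 (^): row=0 col=0 char='z'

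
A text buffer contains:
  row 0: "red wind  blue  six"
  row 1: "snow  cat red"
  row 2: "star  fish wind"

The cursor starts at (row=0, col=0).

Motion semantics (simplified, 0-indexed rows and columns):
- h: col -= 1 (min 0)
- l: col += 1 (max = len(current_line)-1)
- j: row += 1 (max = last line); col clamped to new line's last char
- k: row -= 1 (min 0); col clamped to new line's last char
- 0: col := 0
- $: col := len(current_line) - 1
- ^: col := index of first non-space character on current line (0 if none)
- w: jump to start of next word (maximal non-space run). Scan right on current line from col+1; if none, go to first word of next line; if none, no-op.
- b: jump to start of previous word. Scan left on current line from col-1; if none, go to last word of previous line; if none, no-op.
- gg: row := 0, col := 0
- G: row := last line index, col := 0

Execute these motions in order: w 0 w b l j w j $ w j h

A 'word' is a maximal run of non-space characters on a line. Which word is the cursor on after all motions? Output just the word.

Answer: wind

Derivation:
After 1 (w): row=0 col=4 char='w'
After 2 (0): row=0 col=0 char='r'
After 3 (w): row=0 col=4 char='w'
After 4 (b): row=0 col=0 char='r'
After 5 (l): row=0 col=1 char='e'
After 6 (j): row=1 col=1 char='n'
After 7 (w): row=1 col=6 char='c'
After 8 (j): row=2 col=6 char='f'
After 9 ($): row=2 col=14 char='d'
After 10 (w): row=2 col=14 char='d'
After 11 (j): row=2 col=14 char='d'
After 12 (h): row=2 col=13 char='n'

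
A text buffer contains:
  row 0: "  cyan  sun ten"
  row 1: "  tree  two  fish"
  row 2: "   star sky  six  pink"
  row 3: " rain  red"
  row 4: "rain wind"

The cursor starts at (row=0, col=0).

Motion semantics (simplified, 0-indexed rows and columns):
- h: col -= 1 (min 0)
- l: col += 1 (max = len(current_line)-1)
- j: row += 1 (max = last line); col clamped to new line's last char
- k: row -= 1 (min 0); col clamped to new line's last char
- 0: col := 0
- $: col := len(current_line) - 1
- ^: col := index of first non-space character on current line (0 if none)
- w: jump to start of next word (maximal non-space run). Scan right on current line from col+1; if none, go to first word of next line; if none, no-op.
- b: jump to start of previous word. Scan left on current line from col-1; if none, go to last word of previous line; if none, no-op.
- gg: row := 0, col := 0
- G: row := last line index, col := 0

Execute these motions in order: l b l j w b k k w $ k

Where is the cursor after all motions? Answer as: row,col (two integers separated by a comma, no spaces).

After 1 (l): row=0 col=1 char='_'
After 2 (b): row=0 col=1 char='_'
After 3 (l): row=0 col=2 char='c'
After 4 (j): row=1 col=2 char='t'
After 5 (w): row=1 col=8 char='t'
After 6 (b): row=1 col=2 char='t'
After 7 (k): row=0 col=2 char='c'
After 8 (k): row=0 col=2 char='c'
After 9 (w): row=0 col=8 char='s'
After 10 ($): row=0 col=14 char='n'
After 11 (k): row=0 col=14 char='n'

Answer: 0,14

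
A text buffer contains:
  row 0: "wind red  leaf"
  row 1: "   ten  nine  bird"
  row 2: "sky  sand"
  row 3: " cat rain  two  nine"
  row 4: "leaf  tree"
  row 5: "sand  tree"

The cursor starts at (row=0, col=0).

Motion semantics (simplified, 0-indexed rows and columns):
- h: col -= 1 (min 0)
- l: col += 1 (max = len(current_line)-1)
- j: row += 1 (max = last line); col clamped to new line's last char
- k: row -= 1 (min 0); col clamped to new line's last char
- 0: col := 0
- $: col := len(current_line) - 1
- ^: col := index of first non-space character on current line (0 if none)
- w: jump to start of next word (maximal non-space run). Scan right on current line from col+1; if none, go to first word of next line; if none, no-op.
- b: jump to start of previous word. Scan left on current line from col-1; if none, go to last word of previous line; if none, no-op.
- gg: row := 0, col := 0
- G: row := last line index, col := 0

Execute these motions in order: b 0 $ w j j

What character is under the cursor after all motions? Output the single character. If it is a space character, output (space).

After 1 (b): row=0 col=0 char='w'
After 2 (0): row=0 col=0 char='w'
After 3 ($): row=0 col=13 char='f'
After 4 (w): row=1 col=3 char='t'
After 5 (j): row=2 col=3 char='_'
After 6 (j): row=3 col=3 char='t'

Answer: t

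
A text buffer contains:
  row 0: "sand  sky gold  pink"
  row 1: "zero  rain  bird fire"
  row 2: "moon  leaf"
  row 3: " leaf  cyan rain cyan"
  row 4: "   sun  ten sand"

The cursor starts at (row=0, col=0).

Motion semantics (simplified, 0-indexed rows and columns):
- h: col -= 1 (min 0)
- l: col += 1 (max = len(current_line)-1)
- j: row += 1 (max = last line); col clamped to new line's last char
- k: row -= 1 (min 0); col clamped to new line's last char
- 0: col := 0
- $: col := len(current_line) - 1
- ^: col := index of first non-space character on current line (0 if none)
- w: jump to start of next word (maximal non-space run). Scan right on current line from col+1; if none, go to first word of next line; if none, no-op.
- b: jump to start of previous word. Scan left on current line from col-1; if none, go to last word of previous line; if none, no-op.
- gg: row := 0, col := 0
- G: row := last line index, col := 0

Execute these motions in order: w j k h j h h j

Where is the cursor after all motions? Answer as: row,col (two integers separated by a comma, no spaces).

After 1 (w): row=0 col=6 char='s'
After 2 (j): row=1 col=6 char='r'
After 3 (k): row=0 col=6 char='s'
After 4 (h): row=0 col=5 char='_'
After 5 (j): row=1 col=5 char='_'
After 6 (h): row=1 col=4 char='_'
After 7 (h): row=1 col=3 char='o'
After 8 (j): row=2 col=3 char='n'

Answer: 2,3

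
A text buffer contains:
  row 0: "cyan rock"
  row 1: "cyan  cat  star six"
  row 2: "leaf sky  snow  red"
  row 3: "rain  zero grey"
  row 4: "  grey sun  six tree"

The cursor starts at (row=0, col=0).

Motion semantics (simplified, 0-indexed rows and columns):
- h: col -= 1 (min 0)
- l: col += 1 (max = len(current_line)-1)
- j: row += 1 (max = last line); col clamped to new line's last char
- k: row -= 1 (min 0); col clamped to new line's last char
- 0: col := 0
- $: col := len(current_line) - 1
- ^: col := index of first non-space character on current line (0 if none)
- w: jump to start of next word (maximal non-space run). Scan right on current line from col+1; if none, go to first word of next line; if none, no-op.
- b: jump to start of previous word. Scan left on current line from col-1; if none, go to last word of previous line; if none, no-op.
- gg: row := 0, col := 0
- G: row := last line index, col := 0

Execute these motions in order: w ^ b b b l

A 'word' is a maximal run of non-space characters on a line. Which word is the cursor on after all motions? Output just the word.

Answer: cyan

Derivation:
After 1 (w): row=0 col=5 char='r'
After 2 (^): row=0 col=0 char='c'
After 3 (b): row=0 col=0 char='c'
After 4 (b): row=0 col=0 char='c'
After 5 (b): row=0 col=0 char='c'
After 6 (l): row=0 col=1 char='y'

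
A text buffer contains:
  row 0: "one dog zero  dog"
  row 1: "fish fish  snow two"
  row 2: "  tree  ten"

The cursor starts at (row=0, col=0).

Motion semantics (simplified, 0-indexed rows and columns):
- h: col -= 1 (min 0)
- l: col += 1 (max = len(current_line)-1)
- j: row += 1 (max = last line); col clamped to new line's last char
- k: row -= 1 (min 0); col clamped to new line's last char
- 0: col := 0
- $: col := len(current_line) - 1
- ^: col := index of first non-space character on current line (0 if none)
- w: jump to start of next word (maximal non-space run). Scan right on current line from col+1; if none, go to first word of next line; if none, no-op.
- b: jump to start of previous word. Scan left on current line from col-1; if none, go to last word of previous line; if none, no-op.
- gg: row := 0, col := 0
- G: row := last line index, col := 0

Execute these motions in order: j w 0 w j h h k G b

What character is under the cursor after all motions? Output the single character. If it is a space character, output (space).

After 1 (j): row=1 col=0 char='f'
After 2 (w): row=1 col=5 char='f'
After 3 (0): row=1 col=0 char='f'
After 4 (w): row=1 col=5 char='f'
After 5 (j): row=2 col=5 char='e'
After 6 (h): row=2 col=4 char='e'
After 7 (h): row=2 col=3 char='r'
After 8 (k): row=1 col=3 char='h'
After 9 (G): row=2 col=0 char='_'
After 10 (b): row=1 col=16 char='t'

Answer: t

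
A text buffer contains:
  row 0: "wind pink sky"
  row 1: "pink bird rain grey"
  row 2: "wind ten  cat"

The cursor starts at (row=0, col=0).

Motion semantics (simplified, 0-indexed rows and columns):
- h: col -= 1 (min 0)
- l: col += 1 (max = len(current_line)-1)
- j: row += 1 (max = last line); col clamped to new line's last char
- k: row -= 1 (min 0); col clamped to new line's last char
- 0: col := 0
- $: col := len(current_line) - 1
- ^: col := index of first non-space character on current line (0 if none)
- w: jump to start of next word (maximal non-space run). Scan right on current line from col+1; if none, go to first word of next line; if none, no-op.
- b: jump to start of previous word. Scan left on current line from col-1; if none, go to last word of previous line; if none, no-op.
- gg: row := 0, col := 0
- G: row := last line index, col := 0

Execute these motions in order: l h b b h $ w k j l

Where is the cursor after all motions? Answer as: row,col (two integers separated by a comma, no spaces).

After 1 (l): row=0 col=1 char='i'
After 2 (h): row=0 col=0 char='w'
After 3 (b): row=0 col=0 char='w'
After 4 (b): row=0 col=0 char='w'
After 5 (h): row=0 col=0 char='w'
After 6 ($): row=0 col=12 char='y'
After 7 (w): row=1 col=0 char='p'
After 8 (k): row=0 col=0 char='w'
After 9 (j): row=1 col=0 char='p'
After 10 (l): row=1 col=1 char='i'

Answer: 1,1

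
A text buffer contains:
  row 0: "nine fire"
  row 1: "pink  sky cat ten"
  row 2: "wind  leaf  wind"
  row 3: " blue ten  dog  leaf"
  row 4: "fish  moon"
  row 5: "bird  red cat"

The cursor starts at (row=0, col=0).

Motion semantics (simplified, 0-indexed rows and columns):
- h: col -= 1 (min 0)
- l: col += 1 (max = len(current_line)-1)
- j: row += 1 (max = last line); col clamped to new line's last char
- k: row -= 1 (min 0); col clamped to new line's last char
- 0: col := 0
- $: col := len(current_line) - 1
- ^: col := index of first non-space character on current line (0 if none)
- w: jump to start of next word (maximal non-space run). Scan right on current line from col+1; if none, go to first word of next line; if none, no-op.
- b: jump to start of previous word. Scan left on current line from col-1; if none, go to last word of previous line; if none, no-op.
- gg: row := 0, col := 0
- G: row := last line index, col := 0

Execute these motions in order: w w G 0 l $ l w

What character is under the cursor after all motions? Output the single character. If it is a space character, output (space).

After 1 (w): row=0 col=5 char='f'
After 2 (w): row=1 col=0 char='p'
After 3 (G): row=5 col=0 char='b'
After 4 (0): row=5 col=0 char='b'
After 5 (l): row=5 col=1 char='i'
After 6 ($): row=5 col=12 char='t'
After 7 (l): row=5 col=12 char='t'
After 8 (w): row=5 col=12 char='t'

Answer: t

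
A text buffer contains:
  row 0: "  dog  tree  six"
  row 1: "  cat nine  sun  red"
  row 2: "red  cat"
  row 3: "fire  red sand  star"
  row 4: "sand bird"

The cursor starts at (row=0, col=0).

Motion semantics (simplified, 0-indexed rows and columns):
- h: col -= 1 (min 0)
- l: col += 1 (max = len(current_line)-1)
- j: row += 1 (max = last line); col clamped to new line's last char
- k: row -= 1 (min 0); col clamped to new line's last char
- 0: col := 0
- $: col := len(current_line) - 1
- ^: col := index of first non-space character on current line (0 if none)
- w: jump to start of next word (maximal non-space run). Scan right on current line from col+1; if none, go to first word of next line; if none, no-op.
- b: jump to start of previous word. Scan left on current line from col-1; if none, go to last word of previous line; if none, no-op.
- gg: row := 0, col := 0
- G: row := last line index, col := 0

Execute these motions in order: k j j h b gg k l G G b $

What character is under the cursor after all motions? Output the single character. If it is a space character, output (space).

After 1 (k): row=0 col=0 char='_'
After 2 (j): row=1 col=0 char='_'
After 3 (j): row=2 col=0 char='r'
After 4 (h): row=2 col=0 char='r'
After 5 (b): row=1 col=17 char='r'
After 6 (gg): row=0 col=0 char='_'
After 7 (k): row=0 col=0 char='_'
After 8 (l): row=0 col=1 char='_'
After 9 (G): row=4 col=0 char='s'
After 10 (G): row=4 col=0 char='s'
After 11 (b): row=3 col=16 char='s'
After 12 ($): row=3 col=19 char='r'

Answer: r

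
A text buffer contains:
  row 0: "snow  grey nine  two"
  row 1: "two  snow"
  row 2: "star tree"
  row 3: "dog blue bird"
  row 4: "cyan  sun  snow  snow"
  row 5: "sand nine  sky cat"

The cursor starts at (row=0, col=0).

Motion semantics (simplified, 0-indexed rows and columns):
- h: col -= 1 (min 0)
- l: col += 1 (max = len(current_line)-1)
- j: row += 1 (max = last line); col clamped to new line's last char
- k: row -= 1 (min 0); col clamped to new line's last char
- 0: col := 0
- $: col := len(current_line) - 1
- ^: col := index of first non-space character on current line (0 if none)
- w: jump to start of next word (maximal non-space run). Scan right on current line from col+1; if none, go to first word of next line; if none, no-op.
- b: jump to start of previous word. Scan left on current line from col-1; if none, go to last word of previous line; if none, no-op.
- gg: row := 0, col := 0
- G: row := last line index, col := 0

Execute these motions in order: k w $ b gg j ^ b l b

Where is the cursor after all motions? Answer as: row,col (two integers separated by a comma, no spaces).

Answer: 0,17

Derivation:
After 1 (k): row=0 col=0 char='s'
After 2 (w): row=0 col=6 char='g'
After 3 ($): row=0 col=19 char='o'
After 4 (b): row=0 col=17 char='t'
After 5 (gg): row=0 col=0 char='s'
After 6 (j): row=1 col=0 char='t'
After 7 (^): row=1 col=0 char='t'
After 8 (b): row=0 col=17 char='t'
After 9 (l): row=0 col=18 char='w'
After 10 (b): row=0 col=17 char='t'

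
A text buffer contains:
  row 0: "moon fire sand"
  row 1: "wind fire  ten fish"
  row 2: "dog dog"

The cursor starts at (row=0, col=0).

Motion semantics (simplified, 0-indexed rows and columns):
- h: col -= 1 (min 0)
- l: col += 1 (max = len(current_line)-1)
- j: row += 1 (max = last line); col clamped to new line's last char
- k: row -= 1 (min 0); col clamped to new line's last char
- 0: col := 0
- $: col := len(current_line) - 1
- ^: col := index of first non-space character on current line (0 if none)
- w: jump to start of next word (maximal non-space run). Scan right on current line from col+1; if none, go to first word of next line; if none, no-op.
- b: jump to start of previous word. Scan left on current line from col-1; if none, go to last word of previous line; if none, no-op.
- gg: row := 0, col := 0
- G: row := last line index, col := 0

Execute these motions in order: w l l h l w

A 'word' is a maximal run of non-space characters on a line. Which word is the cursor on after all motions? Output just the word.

After 1 (w): row=0 col=5 char='f'
After 2 (l): row=0 col=6 char='i'
After 3 (l): row=0 col=7 char='r'
After 4 (h): row=0 col=6 char='i'
After 5 (l): row=0 col=7 char='r'
After 6 (w): row=0 col=10 char='s'

Answer: sand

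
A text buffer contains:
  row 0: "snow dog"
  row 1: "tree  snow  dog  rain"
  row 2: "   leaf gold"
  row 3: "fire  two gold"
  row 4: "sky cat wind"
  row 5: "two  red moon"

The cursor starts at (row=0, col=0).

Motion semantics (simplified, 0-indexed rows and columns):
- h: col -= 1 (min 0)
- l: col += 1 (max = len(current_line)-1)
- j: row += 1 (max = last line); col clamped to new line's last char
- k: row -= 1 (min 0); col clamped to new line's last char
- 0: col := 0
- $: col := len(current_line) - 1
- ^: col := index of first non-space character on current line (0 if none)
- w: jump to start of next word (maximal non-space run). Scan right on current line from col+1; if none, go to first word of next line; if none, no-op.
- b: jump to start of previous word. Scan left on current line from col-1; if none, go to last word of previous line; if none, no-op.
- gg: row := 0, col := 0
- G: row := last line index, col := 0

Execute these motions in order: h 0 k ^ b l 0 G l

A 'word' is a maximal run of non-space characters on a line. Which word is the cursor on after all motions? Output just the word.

After 1 (h): row=0 col=0 char='s'
After 2 (0): row=0 col=0 char='s'
After 3 (k): row=0 col=0 char='s'
After 4 (^): row=0 col=0 char='s'
After 5 (b): row=0 col=0 char='s'
After 6 (l): row=0 col=1 char='n'
After 7 (0): row=0 col=0 char='s'
After 8 (G): row=5 col=0 char='t'
After 9 (l): row=5 col=1 char='w'

Answer: two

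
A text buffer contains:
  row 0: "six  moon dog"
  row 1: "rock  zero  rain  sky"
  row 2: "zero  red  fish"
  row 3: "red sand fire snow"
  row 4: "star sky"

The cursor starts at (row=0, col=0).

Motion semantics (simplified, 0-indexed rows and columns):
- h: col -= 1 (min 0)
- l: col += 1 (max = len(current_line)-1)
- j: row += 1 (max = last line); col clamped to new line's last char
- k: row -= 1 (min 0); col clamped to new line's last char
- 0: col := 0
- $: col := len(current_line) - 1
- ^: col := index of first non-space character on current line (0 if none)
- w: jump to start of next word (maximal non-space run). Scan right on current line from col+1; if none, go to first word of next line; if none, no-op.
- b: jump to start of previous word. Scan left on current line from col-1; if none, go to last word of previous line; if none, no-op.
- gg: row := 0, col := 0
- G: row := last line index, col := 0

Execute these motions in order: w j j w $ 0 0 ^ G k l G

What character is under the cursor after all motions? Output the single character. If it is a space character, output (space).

Answer: s

Derivation:
After 1 (w): row=0 col=5 char='m'
After 2 (j): row=1 col=5 char='_'
After 3 (j): row=2 col=5 char='_'
After 4 (w): row=2 col=6 char='r'
After 5 ($): row=2 col=14 char='h'
After 6 (0): row=2 col=0 char='z'
After 7 (0): row=2 col=0 char='z'
After 8 (^): row=2 col=0 char='z'
After 9 (G): row=4 col=0 char='s'
After 10 (k): row=3 col=0 char='r'
After 11 (l): row=3 col=1 char='e'
After 12 (G): row=4 col=0 char='s'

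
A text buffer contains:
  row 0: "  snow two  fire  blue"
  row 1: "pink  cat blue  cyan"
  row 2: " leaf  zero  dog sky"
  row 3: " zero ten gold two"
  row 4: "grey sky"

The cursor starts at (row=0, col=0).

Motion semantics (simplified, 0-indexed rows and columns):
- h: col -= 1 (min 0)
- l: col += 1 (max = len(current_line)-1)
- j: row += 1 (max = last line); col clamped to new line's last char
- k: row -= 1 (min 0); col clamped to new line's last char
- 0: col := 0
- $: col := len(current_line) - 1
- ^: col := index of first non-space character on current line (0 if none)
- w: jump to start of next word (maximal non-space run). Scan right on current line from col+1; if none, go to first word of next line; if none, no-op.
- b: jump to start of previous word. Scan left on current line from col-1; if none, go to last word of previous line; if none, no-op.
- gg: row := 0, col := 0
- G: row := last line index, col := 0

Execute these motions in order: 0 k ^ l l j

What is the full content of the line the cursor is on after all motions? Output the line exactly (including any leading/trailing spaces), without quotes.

Answer: pink  cat blue  cyan

Derivation:
After 1 (0): row=0 col=0 char='_'
After 2 (k): row=0 col=0 char='_'
After 3 (^): row=0 col=2 char='s'
After 4 (l): row=0 col=3 char='n'
After 5 (l): row=0 col=4 char='o'
After 6 (j): row=1 col=4 char='_'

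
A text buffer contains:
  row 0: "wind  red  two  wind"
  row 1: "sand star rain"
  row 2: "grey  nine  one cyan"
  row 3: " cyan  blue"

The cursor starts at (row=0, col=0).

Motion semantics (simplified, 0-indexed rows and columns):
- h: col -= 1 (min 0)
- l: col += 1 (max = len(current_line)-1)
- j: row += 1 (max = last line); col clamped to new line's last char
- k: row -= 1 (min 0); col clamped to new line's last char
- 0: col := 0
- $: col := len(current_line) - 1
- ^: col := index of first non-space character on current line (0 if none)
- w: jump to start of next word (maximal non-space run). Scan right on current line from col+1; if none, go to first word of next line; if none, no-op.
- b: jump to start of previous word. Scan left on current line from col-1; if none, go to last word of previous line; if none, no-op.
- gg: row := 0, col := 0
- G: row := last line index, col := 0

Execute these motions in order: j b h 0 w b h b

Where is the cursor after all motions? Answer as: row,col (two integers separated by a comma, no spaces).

Answer: 0,0

Derivation:
After 1 (j): row=1 col=0 char='s'
After 2 (b): row=0 col=16 char='w'
After 3 (h): row=0 col=15 char='_'
After 4 (0): row=0 col=0 char='w'
After 5 (w): row=0 col=6 char='r'
After 6 (b): row=0 col=0 char='w'
After 7 (h): row=0 col=0 char='w'
After 8 (b): row=0 col=0 char='w'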